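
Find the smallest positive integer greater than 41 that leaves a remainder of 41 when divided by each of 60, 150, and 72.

1841

N − 41 must be a common multiple of 60, 150, and 72.
60 = 2^2 × 3 × 5
150 = 2 × 3 × 5^2
72 = 2^3 × 3^2
LCM(60, 150, 72) = 2^3 × 3^2 × 5^2 = 1800.
Smallest N > 41 is LCM + 41 = 1800 + 41 = 1841.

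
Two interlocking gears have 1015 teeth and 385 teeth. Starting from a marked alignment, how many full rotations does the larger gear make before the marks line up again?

They are all back at their starting positions together after one LCM of the periods.
1015 = 5 × 7 × 29
385 = 5 × 7 × 11
LCM(1015, 385) = 5 × 7 × 11 × 29 = 11165.
Rotations for period 1015: 11165 / 1015 = 11.

11 rotations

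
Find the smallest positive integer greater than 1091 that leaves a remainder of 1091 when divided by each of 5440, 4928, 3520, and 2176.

838851

N − 1091 must be a common multiple of 5440, 4928, 3520, and 2176.
5440 = 2^6 × 5 × 17
4928 = 2^6 × 7 × 11
3520 = 2^6 × 5 × 11
2176 = 2^7 × 17
LCM(5440, 4928, 3520, 2176) = 2^7 × 5 × 7 × 11 × 17 = 837760.
Smallest N > 1091 is LCM + 1091 = 837760 + 1091 = 838851.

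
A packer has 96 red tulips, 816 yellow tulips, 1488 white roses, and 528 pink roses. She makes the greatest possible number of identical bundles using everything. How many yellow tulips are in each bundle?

Number of bundles = gcd(96, 816, 1488, 528).
96 = 2^5 × 3
816 = 2^4 × 3 × 17
1488 = 2^4 × 3 × 31
528 = 2^4 × 3 × 11
gcd(96, 816, 1488, 528) = 2^4 × 3 = 48.
yellow tulips per bundle = 816 / 48 = 17.

17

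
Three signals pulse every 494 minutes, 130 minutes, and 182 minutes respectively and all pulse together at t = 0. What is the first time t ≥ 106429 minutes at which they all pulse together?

121030 minutes

Joint pulses occur at multiples of LCM(494, 130, 182).
494 = 2 × 13 × 19
130 = 2 × 5 × 13
182 = 2 × 7 × 13
LCM(494, 130, 182) = 2 × 5 × 7 × 13 × 19 = 17290.
Smallest multiple of 17290 that is ≥ 106429: ⌈106429/17290⌉ × 17290 = 7 × 17290 = 121030.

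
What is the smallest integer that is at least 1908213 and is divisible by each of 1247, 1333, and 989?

2667333

The integer must be a common multiple of 1247, 1333, and 989, so a multiple of their LCM.
1247 = 29 × 43
1333 = 31 × 43
989 = 23 × 43
LCM(1247, 1333, 989) = 23 × 29 × 31 × 43 = 889111.
Smallest multiple of 889111 that is ≥ 1908213: ⌈1908213/889111⌉ × 889111 = 3 × 889111 = 2667333.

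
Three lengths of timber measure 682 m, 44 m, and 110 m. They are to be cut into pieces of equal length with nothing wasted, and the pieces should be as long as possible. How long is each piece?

The greatest length dividing all of 682, 44, and 110 is their gcd.
682 = 2 × 11 × 31
44 = 2^2 × 11
110 = 2 × 5 × 11
gcd(682, 44, 110) = 2 × 11 = 22.

22 m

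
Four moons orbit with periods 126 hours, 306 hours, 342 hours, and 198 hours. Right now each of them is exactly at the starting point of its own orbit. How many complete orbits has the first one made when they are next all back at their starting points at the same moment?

3553 orbits

All finish a whole number of cycles simultaneously at t = LCM of the periods.
126 = 2 × 3^2 × 7
306 = 2 × 3^2 × 17
342 = 2 × 3^2 × 19
198 = 2 × 3^2 × 11
LCM(126, 306, 342, 198) = 2 × 3^2 × 7 × 11 × 17 × 19 = 447678.
Orbits for period 126: 447678 / 126 = 3553.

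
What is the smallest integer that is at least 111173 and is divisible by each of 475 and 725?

The integer must be a common multiple of 475 and 725, so a multiple of their LCM.
475 = 5^2 × 19
725 = 5^2 × 29
LCM(475, 725) = 5^2 × 19 × 29 = 13775.
Smallest multiple of 13775 that is ≥ 111173: ⌈111173/13775⌉ × 13775 = 9 × 13775 = 123975.

123975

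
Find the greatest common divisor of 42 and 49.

42 = 2 × 3 × 7
49 = 7^2
gcd(42, 49) = 7.

7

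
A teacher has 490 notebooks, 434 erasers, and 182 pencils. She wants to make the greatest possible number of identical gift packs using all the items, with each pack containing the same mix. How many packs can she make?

The pack count must divide each quantity, so the greatest is gcd(490, 434, 182).
490 = 2 × 5 × 7^2
434 = 2 × 7 × 31
182 = 2 × 7 × 13
gcd(490, 434, 182) = 2 × 7 = 14.

14 packs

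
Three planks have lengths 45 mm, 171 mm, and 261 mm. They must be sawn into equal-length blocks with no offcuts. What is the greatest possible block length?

9 mm

This is the greatest common divisor of 45, 171, and 261.
45 = 3^2 × 5
171 = 3^2 × 19
261 = 3^2 × 29
gcd(45, 171, 261) = 3^2 = 9.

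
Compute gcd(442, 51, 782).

442 = 2 × 13 × 17
51 = 3 × 17
782 = 2 × 17 × 23
gcd(442, 51, 782) = 17.

17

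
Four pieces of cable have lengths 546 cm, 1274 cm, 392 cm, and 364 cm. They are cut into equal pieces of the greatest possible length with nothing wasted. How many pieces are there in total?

Piece length = gcd(546, 1274, 392, 364).
546 = 2 × 3 × 7 × 13
1274 = 2 × 7^2 × 13
392 = 2^3 × 7^2
364 = 2^2 × 7 × 13
gcd(546, 1274, 392, 364) = 2 × 7 = 14.
Total pieces = 546/14 + 1274/14 + 392/14 + 364/14 = 39 + 91 + 28 + 26 = 184.

184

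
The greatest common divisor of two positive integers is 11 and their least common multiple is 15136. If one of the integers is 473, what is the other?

352

For two integers, gcd × lcm = product, so the other is (11 × 15136) / 473 = 166496 / 473 = 352.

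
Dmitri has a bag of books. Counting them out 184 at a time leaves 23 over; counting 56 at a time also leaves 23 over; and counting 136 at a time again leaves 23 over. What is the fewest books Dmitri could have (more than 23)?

N − 23 must be a common multiple of 184, 56, and 136.
184 = 2^3 × 23
56 = 2^3 × 7
136 = 2^3 × 17
LCM(184, 56, 136) = 2^3 × 7 × 17 × 23 = 21896.
Smallest N > 23 is LCM + 23 = 21896 + 23 = 21919.

21919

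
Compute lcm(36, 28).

36 = 2^2 × 3^2
28 = 2^2 × 7
LCM(36, 28) = 2^2 × 3^2 × 7 = 252.

252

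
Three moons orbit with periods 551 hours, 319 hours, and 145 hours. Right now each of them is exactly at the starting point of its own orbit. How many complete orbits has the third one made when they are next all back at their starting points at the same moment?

The first common completion time is the LCM of the periods.
551 = 19 × 29
319 = 11 × 29
145 = 5 × 29
LCM(551, 319, 145) = 5 × 11 × 19 × 29 = 30305.
Orbits for period 145: 30305 / 145 = 209.

209 orbits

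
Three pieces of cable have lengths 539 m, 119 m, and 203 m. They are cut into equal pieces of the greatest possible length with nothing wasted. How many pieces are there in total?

123

Piece length = gcd(539, 119, 203).
539 = 7^2 × 11
119 = 7 × 17
203 = 7 × 29
gcd(539, 119, 203) = 7.
Total pieces = 539/7 + 119/7 + 203/7 = 77 + 17 + 29 = 123.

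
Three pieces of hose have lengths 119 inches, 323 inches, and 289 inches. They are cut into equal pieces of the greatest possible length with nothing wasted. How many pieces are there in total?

Piece length = gcd(119, 323, 289).
119 = 7 × 17
323 = 17 × 19
289 = 17^2
gcd(119, 323, 289) = 17.
Total pieces = 119/17 + 323/17 + 289/17 = 7 + 19 + 17 = 43.

43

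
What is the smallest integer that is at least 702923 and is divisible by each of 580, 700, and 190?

771400

The integer must be a common multiple of 580, 700, and 190, so a multiple of their LCM.
580 = 2^2 × 5 × 29
700 = 2^2 × 5^2 × 7
190 = 2 × 5 × 19
LCM(580, 700, 190) = 2^2 × 5^2 × 7 × 19 × 29 = 385700.
Smallest multiple of 385700 that is ≥ 702923: ⌈702923/385700⌉ × 385700 = 2 × 385700 = 771400.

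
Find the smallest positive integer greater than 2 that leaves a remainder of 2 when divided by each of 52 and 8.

N − 2 must be a common multiple of 52 and 8.
52 = 2^2 × 13
8 = 2^3
LCM(52, 8) = 2^3 × 13 = 104.
Smallest N > 2 is LCM + 2 = 104 + 2 = 106.

106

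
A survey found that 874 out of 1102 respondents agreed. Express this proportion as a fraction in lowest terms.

23/29

874 = 2 × 19 × 23
1102 = 2 × 19 × 29
gcd(874, 1102) = 2 × 19 = 38.
Divide numerator and denominator by 38: 874/1102 = 23/29.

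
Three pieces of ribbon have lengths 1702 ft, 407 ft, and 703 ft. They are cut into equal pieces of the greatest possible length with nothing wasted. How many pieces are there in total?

76

Piece length = gcd(1702, 407, 703).
1702 = 2 × 23 × 37
407 = 11 × 37
703 = 19 × 37
gcd(1702, 407, 703) = 37.
Total pieces = 1702/37 + 407/37 + 703/37 = 46 + 11 + 19 = 76.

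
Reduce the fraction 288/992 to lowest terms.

288 = 2^5 × 3^2
992 = 2^5 × 31
gcd(288, 992) = 2^5 = 32.
Divide numerator and denominator by 32: 288/992 = 9/31.

9/31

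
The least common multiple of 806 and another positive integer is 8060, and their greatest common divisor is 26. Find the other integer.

gcd × lcm = product of the two integers, so the other integer is (26 × 8060) / 806 = 260.

260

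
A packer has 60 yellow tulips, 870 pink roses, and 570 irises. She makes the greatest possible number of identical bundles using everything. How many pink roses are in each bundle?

Number of bundles = gcd(60, 870, 570).
60 = 2^2 × 3 × 5
870 = 2 × 3 × 5 × 29
570 = 2 × 3 × 5 × 19
gcd(60, 870, 570) = 2 × 3 × 5 = 30.
pink roses per bundle = 870 / 30 = 29.

29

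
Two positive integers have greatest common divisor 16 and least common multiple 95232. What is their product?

1523712

For any two positive integers, gcd × lcm = product = 16 × 95232 = 1523712.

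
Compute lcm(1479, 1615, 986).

281010

1479 = 3 × 17 × 29
1615 = 5 × 17 × 19
986 = 2 × 17 × 29
LCM(1479, 1615, 986) = 2 × 3 × 5 × 17 × 19 × 29 = 281010.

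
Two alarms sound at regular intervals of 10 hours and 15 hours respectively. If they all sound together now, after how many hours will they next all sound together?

The first simultaneous occurrence is after LCM of the individual periods.
10 = 2 × 5
15 = 3 × 5
LCM(10, 15) = 2 × 3 × 5 = 30.

30 hours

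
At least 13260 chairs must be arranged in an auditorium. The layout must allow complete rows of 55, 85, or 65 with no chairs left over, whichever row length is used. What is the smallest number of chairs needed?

The number of chairs must be a common multiple of 55, 85, and 65, so a multiple of their LCM.
55 = 5 × 11
85 = 5 × 17
65 = 5 × 13
LCM(55, 85, 65) = 5 × 11 × 13 × 17 = 12155.
Smallest multiple of 12155 that is ≥ 13260: ⌈13260/12155⌉ × 12155 = 2 × 12155 = 24310.

24310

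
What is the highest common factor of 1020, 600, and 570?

1020 = 2^2 × 3 × 5 × 17
600 = 2^3 × 3 × 5^2
570 = 2 × 3 × 5 × 19
gcd(1020, 600, 570) = 2 × 3 × 5 = 30.

30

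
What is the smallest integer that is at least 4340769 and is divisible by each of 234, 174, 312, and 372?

5048784

The integer must be a common multiple of 234, 174, 312, and 372, so a multiple of their LCM.
234 = 2 × 3^2 × 13
174 = 2 × 3 × 29
312 = 2^3 × 3 × 13
372 = 2^2 × 3 × 31
LCM(234, 174, 312, 372) = 2^3 × 3^2 × 13 × 29 × 31 = 841464.
Smallest multiple of 841464 that is ≥ 4340769: ⌈4340769/841464⌉ × 841464 = 6 × 841464 = 5048784.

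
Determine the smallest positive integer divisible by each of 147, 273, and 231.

147 = 3 × 7^2
273 = 3 × 7 × 13
231 = 3 × 7 × 11
LCM(147, 273, 231) = 3 × 7^2 × 11 × 13 = 21021.

21021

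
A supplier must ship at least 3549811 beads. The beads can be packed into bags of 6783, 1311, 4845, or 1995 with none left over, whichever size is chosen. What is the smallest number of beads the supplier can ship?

3900225

The number of beads must be a common multiple of 6783, 1311, 4845, and 1995, so a multiple of their LCM.
6783 = 3 × 7 × 17 × 19
1311 = 3 × 19 × 23
4845 = 3 × 5 × 17 × 19
1995 = 3 × 5 × 7 × 19
LCM(6783, 1311, 4845, 1995) = 3 × 5 × 7 × 17 × 19 × 23 = 780045.
Smallest multiple of 780045 that is ≥ 3549811: ⌈3549811/780045⌉ × 780045 = 5 × 780045 = 3900225.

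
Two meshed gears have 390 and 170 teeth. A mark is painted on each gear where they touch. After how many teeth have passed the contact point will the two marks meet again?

The first simultaneous occurrence is after LCM of the individual periods.
390 = 2 × 3 × 5 × 13
170 = 2 × 5 × 17
LCM(390, 170) = 2 × 3 × 5 × 13 × 17 = 6630.

6630 teeth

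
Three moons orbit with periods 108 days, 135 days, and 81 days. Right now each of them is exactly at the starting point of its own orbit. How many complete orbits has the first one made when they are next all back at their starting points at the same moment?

All finish a whole number of cycles simultaneously at t = LCM of the periods.
108 = 2^2 × 3^3
135 = 3^3 × 5
81 = 3^4
LCM(108, 135, 81) = 2^2 × 3^4 × 5 = 1620.
Orbits for period 108: 1620 / 108 = 15.

15 orbits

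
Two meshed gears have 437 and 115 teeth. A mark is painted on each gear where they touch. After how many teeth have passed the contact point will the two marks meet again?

2185 teeth

The first simultaneous occurrence is after LCM of the individual periods.
437 = 19 × 23
115 = 5 × 23
LCM(437, 115) = 5 × 19 × 23 = 2185.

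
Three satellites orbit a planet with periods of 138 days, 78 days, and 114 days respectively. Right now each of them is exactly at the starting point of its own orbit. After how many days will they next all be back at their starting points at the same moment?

34086 days

We need the least common multiple of the intervals.
138 = 2 × 3 × 23
78 = 2 × 3 × 13
114 = 2 × 3 × 19
LCM(138, 78, 114) = 2 × 3 × 13 × 19 × 23 = 34086.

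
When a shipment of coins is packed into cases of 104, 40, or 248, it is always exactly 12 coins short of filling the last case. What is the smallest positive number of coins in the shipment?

16108

Being 12 short of a full case of size k means N ≡ −12 (mod k), i.e. N + 12 is a multiple of each size.
104 = 2^3 × 13
40 = 2^3 × 5
248 = 2^3 × 31
LCM(104, 40, 248) = 2^3 × 5 × 13 × 31 = 16120.
Smallest positive N is 16120 − 12 = 16108.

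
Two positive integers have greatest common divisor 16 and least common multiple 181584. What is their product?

2905344

For any two positive integers, gcd × lcm = product = 16 × 181584 = 2905344.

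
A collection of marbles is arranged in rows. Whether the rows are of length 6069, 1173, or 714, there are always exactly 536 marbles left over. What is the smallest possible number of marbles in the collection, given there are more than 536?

279710

N − 536 must be a common multiple of 6069, 1173, and 714.
6069 = 3 × 7 × 17^2
1173 = 3 × 17 × 23
714 = 2 × 3 × 7 × 17
LCM(6069, 1173, 714) = 2 × 3 × 7 × 17^2 × 23 = 279174.
Smallest N > 536 is LCM + 536 = 279174 + 536 = 279710.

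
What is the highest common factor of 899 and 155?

31

899 = 29 × 31
155 = 5 × 31
gcd(899, 155) = 31.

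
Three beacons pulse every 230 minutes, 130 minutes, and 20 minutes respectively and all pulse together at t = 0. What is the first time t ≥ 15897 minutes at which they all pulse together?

17940 minutes

Joint pulses occur at multiples of LCM(230, 130, 20).
230 = 2 × 5 × 23
130 = 2 × 5 × 13
20 = 2^2 × 5
LCM(230, 130, 20) = 2^2 × 5 × 13 × 23 = 5980.
Smallest multiple of 5980 that is ≥ 15897: ⌈15897/5980⌉ × 5980 = 3 × 5980 = 17940.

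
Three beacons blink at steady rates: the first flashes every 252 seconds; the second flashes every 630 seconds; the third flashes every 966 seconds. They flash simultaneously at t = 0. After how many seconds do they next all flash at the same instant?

They coincide at every common multiple of the periods; the first is the LCM.
252 = 2^2 × 3^2 × 7
630 = 2 × 3^2 × 5 × 7
966 = 2 × 3 × 7 × 23
LCM(252, 630, 966) = 2^2 × 3^2 × 5 × 7 × 23 = 28980.

28980 seconds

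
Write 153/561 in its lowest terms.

3/11

153 = 3^2 × 17
561 = 3 × 11 × 17
gcd(153, 561) = 3 × 17 = 51.
Divide numerator and denominator by 51: 153/561 = 3/11.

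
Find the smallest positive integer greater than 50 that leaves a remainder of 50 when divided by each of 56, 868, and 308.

N − 50 must be a common multiple of 56, 868, and 308.
56 = 2^3 × 7
868 = 2^2 × 7 × 31
308 = 2^2 × 7 × 11
LCM(56, 868, 308) = 2^3 × 7 × 11 × 31 = 19096.
Smallest N > 50 is LCM + 50 = 19096 + 50 = 19146.

19146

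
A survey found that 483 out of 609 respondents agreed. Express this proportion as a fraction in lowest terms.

23/29

483 = 3 × 7 × 23
609 = 3 × 7 × 29
gcd(483, 609) = 3 × 7 = 21.
Divide numerator and denominator by 21: 483/609 = 23/29.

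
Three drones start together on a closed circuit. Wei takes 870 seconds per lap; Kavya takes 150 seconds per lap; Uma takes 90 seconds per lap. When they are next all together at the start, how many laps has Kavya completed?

All finish a whole number of cycles simultaneously at t = LCM of the periods.
870 = 2 × 3 × 5 × 29
150 = 2 × 3 × 5^2
90 = 2 × 3^2 × 5
LCM(870, 150, 90) = 2 × 3^2 × 5^2 × 29 = 13050.
Laps for period 150: 13050 / 150 = 87.

87 laps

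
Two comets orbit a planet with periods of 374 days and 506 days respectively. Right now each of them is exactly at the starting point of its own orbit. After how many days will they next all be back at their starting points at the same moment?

8602 days

We need the least common multiple of the intervals.
374 = 2 × 11 × 17
506 = 2 × 11 × 23
LCM(374, 506) = 2 × 11 × 17 × 23 = 8602.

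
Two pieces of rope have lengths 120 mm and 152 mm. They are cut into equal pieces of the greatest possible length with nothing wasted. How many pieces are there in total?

Piece length = gcd(120, 152).
120 = 2^3 × 3 × 5
152 = 2^3 × 19
gcd(120, 152) = 2^3 = 8.
Total pieces = 120/8 + 152/8 = 15 + 19 = 34.

34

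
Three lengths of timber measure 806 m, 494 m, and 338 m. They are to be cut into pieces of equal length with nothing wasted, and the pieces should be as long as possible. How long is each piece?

The greatest length dividing all of 806, 494, and 338 is their gcd.
806 = 2 × 13 × 31
494 = 2 × 13 × 19
338 = 2 × 13^2
gcd(806, 494, 338) = 2 × 13 = 26.

26 m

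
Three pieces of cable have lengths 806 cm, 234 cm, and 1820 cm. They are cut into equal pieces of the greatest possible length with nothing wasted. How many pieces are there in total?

Piece length = gcd(806, 234, 1820).
806 = 2 × 13 × 31
234 = 2 × 3^2 × 13
1820 = 2^2 × 5 × 7 × 13
gcd(806, 234, 1820) = 2 × 13 = 26.
Total pieces = 806/26 + 234/26 + 1820/26 = 31 + 9 + 70 = 110.

110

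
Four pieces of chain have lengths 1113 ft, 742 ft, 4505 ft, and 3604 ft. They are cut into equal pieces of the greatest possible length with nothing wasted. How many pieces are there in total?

188

Piece length = gcd(1113, 742, 4505, 3604).
1113 = 3 × 7 × 53
742 = 2 × 7 × 53
4505 = 5 × 17 × 53
3604 = 2^2 × 17 × 53
gcd(1113, 742, 4505, 3604) = 53.
Total pieces = 1113/53 + 742/53 + 4505/53 + 3604/53 = 21 + 14 + 85 + 68 = 188.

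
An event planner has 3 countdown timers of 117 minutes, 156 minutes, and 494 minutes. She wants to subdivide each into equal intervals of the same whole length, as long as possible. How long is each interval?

The interval must divide each timer length; the longest such is the gcd.
117 = 3^2 × 13
156 = 2^2 × 3 × 13
494 = 2 × 13 × 19
gcd(117, 156, 494) = 13.

13 minutes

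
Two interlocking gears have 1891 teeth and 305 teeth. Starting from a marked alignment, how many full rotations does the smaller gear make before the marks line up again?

31 rotations

The first common completion time is the LCM of the periods.
1891 = 31 × 61
305 = 5 × 61
LCM(1891, 305) = 5 × 31 × 61 = 9455.
Rotations for period 305: 9455 / 305 = 31.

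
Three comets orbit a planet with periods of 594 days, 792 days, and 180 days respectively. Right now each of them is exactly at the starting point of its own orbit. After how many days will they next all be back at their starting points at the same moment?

11880 days

The first simultaneous occurrence is after LCM of the individual periods.
594 = 2 × 3^3 × 11
792 = 2^3 × 3^2 × 11
180 = 2^2 × 3^2 × 5
LCM(594, 792, 180) = 2^3 × 3^3 × 5 × 11 = 11880.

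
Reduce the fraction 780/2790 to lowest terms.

780 = 2^2 × 3 × 5 × 13
2790 = 2 × 3^2 × 5 × 31
gcd(780, 2790) = 2 × 3 × 5 = 30.
Divide numerator and denominator by 30: 780/2790 = 26/93.

26/93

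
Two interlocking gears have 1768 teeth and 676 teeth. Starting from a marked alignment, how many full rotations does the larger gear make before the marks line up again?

13 rotations

All finish a whole number of cycles simultaneously at t = LCM of the periods.
1768 = 2^3 × 13 × 17
676 = 2^2 × 13^2
LCM(1768, 676) = 2^3 × 13^2 × 17 = 22984.
Rotations for period 1768: 22984 / 1768 = 13.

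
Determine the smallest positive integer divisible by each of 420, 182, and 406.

158340

420 = 2^2 × 3 × 5 × 7
182 = 2 × 7 × 13
406 = 2 × 7 × 29
LCM(420, 182, 406) = 2^2 × 3 × 5 × 7 × 13 × 29 = 158340.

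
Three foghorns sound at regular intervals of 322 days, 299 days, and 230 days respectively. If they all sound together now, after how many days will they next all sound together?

20930 days

They coincide at every common multiple of the periods; the first is the LCM.
322 = 2 × 7 × 23
299 = 13 × 23
230 = 2 × 5 × 23
LCM(322, 299, 230) = 2 × 5 × 7 × 13 × 23 = 20930.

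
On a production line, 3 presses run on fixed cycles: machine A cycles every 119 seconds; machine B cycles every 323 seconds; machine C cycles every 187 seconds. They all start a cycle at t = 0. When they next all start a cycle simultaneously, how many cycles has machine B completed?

77 cycles

All finish a whole number of cycles simultaneously at t = LCM of the periods.
119 = 7 × 17
323 = 17 × 19
187 = 11 × 17
LCM(119, 323, 187) = 7 × 11 × 17 × 19 = 24871.
Cycles for period 323: 24871 / 323 = 77.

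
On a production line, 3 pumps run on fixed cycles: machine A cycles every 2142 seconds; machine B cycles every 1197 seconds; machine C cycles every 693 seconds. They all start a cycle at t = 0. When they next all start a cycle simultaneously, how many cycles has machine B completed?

All finish a whole number of cycles simultaneously at t = LCM of the periods.
2142 = 2 × 3^2 × 7 × 17
1197 = 3^2 × 7 × 19
693 = 3^2 × 7 × 11
LCM(2142, 1197, 693) = 2 × 3^2 × 7 × 11 × 17 × 19 = 447678.
Cycles for period 1197: 447678 / 1197 = 374.

374 cycles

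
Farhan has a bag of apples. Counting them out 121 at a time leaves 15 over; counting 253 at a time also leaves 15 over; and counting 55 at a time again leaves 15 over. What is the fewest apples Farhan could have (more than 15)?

N − 15 must be a common multiple of 121, 253, and 55.
121 = 11^2
253 = 11 × 23
55 = 5 × 11
LCM(121, 253, 55) = 5 × 11^2 × 23 = 13915.
Smallest N > 15 is LCM + 15 = 13915 + 15 = 13930.

13930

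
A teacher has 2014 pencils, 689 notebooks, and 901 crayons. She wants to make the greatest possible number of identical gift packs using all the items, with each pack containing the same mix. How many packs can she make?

53 packs

The pack count must divide each quantity, so the greatest is gcd(2014, 689, 901).
2014 = 2 × 19 × 53
689 = 13 × 53
901 = 17 × 53
gcd(2014, 689, 901) = 53.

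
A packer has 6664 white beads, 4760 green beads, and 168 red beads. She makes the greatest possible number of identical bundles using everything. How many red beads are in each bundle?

Number of bundles = gcd(6664, 4760, 168).
6664 = 2^3 × 7^2 × 17
4760 = 2^3 × 5 × 7 × 17
168 = 2^3 × 3 × 7
gcd(6664, 4760, 168) = 2^3 × 7 = 56.
red beads per bundle = 168 / 56 = 3.

3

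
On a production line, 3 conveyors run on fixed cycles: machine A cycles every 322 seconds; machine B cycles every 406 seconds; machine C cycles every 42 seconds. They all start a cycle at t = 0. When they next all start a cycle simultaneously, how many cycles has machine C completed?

667 cycles

All finish a whole number of cycles simultaneously at t = LCM of the periods.
322 = 2 × 7 × 23
406 = 2 × 7 × 29
42 = 2 × 3 × 7
LCM(322, 406, 42) = 2 × 3 × 7 × 23 × 29 = 28014.
Cycles for period 42: 28014 / 42 = 667.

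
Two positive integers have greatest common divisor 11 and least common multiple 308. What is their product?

3388

For any two positive integers, gcd × lcm = product = 11 × 308 = 3388.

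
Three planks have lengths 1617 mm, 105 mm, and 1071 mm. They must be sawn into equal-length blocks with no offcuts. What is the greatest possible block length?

21 mm

This is the greatest common divisor of 1617, 105, and 1071.
1617 = 3 × 7^2 × 11
105 = 3 × 5 × 7
1071 = 3^2 × 7 × 17
gcd(1617, 105, 1071) = 3 × 7 = 21.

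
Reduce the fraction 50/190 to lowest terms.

5/19

50 = 2 × 5^2
190 = 2 × 5 × 19
gcd(50, 190) = 2 × 5 = 10.
Divide numerator and denominator by 10: 50/190 = 5/19.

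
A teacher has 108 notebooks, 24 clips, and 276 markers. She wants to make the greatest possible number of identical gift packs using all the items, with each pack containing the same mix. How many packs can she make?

The pack count must divide each quantity, so the greatest is gcd(108, 24, 276).
108 = 2^2 × 3^3
24 = 2^3 × 3
276 = 2^2 × 3 × 23
gcd(108, 24, 276) = 2^2 × 3 = 12.

12 packs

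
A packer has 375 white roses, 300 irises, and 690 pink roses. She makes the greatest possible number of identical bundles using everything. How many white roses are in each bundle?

25

Number of bundles = gcd(375, 300, 690).
375 = 3 × 5^3
300 = 2^2 × 3 × 5^2
690 = 2 × 3 × 5 × 23
gcd(375, 300, 690) = 3 × 5 = 15.
white roses per bundle = 375 / 15 = 25.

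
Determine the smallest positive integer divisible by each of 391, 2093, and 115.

391 = 17 × 23
2093 = 7 × 13 × 23
115 = 5 × 23
LCM(391, 2093, 115) = 5 × 7 × 13 × 17 × 23 = 177905.

177905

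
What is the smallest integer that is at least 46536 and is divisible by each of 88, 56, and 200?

61600

The integer must be a common multiple of 88, 56, and 200, so a multiple of their LCM.
88 = 2^3 × 11
56 = 2^3 × 7
200 = 2^3 × 5^2
LCM(88, 56, 200) = 2^3 × 5^2 × 7 × 11 = 15400.
Smallest multiple of 15400 that is ≥ 46536: ⌈46536/15400⌉ × 15400 = 4 × 15400 = 61600.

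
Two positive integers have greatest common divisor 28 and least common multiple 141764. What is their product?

For any two positive integers, gcd × lcm = product = 28 × 141764 = 3969392.

3969392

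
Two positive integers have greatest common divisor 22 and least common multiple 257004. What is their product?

5654088

For any two positive integers, gcd × lcm = product = 22 × 257004 = 5654088.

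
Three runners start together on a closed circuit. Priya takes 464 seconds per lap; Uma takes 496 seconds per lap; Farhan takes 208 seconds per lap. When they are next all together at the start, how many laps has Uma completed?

All finish a whole number of cycles simultaneously at t = LCM of the periods.
464 = 2^4 × 29
496 = 2^4 × 31
208 = 2^4 × 13
LCM(464, 496, 208) = 2^4 × 13 × 29 × 31 = 186992.
Laps for period 496: 186992 / 496 = 377.

377 laps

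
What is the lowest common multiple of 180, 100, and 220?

9900

180 = 2^2 × 3^2 × 5
100 = 2^2 × 5^2
220 = 2^2 × 5 × 11
LCM(180, 100, 220) = 2^2 × 3^2 × 5^2 × 11 = 9900.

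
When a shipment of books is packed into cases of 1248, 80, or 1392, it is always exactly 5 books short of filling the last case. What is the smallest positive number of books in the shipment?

180955

Being 5 short of a full case of size k means N ≡ −5 (mod k), i.e. N + 5 is a multiple of each size.
1248 = 2^5 × 3 × 13
80 = 2^4 × 5
1392 = 2^4 × 3 × 29
LCM(1248, 80, 1392) = 2^5 × 3 × 5 × 13 × 29 = 180960.
Smallest positive N is 180960 − 5 = 180955.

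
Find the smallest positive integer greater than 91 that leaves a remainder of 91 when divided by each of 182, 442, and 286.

34125

N − 91 must be a common multiple of 182, 442, and 286.
182 = 2 × 7 × 13
442 = 2 × 13 × 17
286 = 2 × 11 × 13
LCM(182, 442, 286) = 2 × 7 × 11 × 13 × 17 = 34034.
Smallest N > 91 is LCM + 91 = 34034 + 91 = 34125.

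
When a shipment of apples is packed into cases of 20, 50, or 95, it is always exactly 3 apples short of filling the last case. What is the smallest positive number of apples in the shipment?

1897

Being 3 short of a full case of size k means N ≡ −3 (mod k), i.e. N + 3 is a multiple of each size.
20 = 2^2 × 5
50 = 2 × 5^2
95 = 5 × 19
LCM(20, 50, 95) = 2^2 × 5^2 × 19 = 1900.
Smallest positive N is 1900 − 3 = 1897.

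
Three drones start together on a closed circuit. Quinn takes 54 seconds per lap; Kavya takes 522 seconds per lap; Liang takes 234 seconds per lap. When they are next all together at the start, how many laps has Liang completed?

The first common completion time is the LCM of the periods.
54 = 2 × 3^3
522 = 2 × 3^2 × 29
234 = 2 × 3^2 × 13
LCM(54, 522, 234) = 2 × 3^3 × 13 × 29 = 20358.
Laps for period 234: 20358 / 234 = 87.

87 laps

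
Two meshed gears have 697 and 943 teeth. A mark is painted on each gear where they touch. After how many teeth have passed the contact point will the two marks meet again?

They coincide at every common multiple of the periods; the first is the LCM.
697 = 17 × 41
943 = 23 × 41
LCM(697, 943) = 17 × 23 × 41 = 16031.

16031 teeth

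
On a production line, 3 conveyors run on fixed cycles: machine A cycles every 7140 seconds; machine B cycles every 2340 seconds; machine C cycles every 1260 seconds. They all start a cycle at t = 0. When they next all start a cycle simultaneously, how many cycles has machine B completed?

119 cycles

They are all back at their starting positions together after one LCM of the periods.
7140 = 2^2 × 3 × 5 × 7 × 17
2340 = 2^2 × 3^2 × 5 × 13
1260 = 2^2 × 3^2 × 5 × 7
LCM(7140, 2340, 1260) = 2^2 × 3^2 × 5 × 7 × 13 × 17 = 278460.
Cycles for period 2340: 278460 / 2340 = 119.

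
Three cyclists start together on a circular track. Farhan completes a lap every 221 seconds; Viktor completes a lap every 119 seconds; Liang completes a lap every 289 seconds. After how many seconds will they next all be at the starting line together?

26299 seconds

They coincide at every common multiple of the periods; the first is the LCM.
221 = 13 × 17
119 = 7 × 17
289 = 17^2
LCM(221, 119, 289) = 7 × 13 × 17^2 = 26299.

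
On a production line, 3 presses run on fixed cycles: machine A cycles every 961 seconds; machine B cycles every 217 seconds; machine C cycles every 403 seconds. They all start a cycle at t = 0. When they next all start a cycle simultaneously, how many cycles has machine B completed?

They are all back at their starting positions together after one LCM of the periods.
961 = 31^2
217 = 7 × 31
403 = 13 × 31
LCM(961, 217, 403) = 7 × 13 × 31^2 = 87451.
Cycles for period 217: 87451 / 217 = 403.

403 cycles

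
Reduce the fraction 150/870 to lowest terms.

150 = 2 × 3 × 5^2
870 = 2 × 3 × 5 × 29
gcd(150, 870) = 2 × 3 × 5 = 30.
Divide numerator and denominator by 30: 150/870 = 5/29.

5/29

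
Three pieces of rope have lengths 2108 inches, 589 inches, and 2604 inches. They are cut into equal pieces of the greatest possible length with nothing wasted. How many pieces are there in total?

Piece length = gcd(2108, 589, 2604).
2108 = 2^2 × 17 × 31
589 = 19 × 31
2604 = 2^2 × 3 × 7 × 31
gcd(2108, 589, 2604) = 31.
Total pieces = 2108/31 + 589/31 + 2604/31 = 68 + 19 + 84 = 171.

171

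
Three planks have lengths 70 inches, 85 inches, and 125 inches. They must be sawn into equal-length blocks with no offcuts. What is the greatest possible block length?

5 inches

This is the greatest common divisor of 70, 85, and 125.
70 = 2 × 5 × 7
85 = 5 × 17
125 = 5^3
gcd(70, 85, 125) = 5.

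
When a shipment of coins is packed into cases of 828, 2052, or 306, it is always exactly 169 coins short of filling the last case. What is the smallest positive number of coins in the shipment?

802163

Being 169 short of a full case of size k means N ≡ −169 (mod k), i.e. N + 169 is a multiple of each size.
828 = 2^2 × 3^2 × 23
2052 = 2^2 × 3^3 × 19
306 = 2 × 3^2 × 17
LCM(828, 2052, 306) = 2^2 × 3^3 × 17 × 19 × 23 = 802332.
Smallest positive N is 802332 − 169 = 802163.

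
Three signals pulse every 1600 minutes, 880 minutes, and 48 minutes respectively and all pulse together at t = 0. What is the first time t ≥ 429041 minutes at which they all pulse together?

475200 minutes

Joint pulses occur at multiples of LCM(1600, 880, 48).
1600 = 2^6 × 5^2
880 = 2^4 × 5 × 11
48 = 2^4 × 3
LCM(1600, 880, 48) = 2^6 × 3 × 5^2 × 11 = 52800.
Smallest multiple of 52800 that is ≥ 429041: ⌈429041/52800⌉ × 52800 = 9 × 52800 = 475200.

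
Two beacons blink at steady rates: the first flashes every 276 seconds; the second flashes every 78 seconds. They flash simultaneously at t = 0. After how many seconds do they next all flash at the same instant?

We need the least common multiple of the intervals.
276 = 2^2 × 3 × 23
78 = 2 × 3 × 13
LCM(276, 78) = 2^2 × 3 × 13 × 23 = 3588.

3588 seconds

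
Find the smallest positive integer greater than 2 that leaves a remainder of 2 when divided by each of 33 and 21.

N − 2 must be a common multiple of 33 and 21.
33 = 3 × 11
21 = 3 × 7
LCM(33, 21) = 3 × 7 × 11 = 231.
Smallest N > 2 is LCM + 2 = 231 + 2 = 233.

233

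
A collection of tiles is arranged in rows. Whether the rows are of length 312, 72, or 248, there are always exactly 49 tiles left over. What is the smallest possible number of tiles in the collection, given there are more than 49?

29065

N − 49 must be a common multiple of 312, 72, and 248.
312 = 2^3 × 3 × 13
72 = 2^3 × 3^2
248 = 2^3 × 31
LCM(312, 72, 248) = 2^3 × 3^2 × 13 × 31 = 29016.
Smallest N > 49 is LCM + 49 = 29016 + 49 = 29065.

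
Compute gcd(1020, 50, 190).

1020 = 2^2 × 3 × 5 × 17
50 = 2 × 5^2
190 = 2 × 5 × 19
gcd(1020, 50, 190) = 2 × 5 = 10.

10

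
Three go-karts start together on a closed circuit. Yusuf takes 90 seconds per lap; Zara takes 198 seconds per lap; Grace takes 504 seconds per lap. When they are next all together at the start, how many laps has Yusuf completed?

308 laps

The first common completion time is the LCM of the periods.
90 = 2 × 3^2 × 5
198 = 2 × 3^2 × 11
504 = 2^3 × 3^2 × 7
LCM(90, 198, 504) = 2^3 × 3^2 × 5 × 7 × 11 = 27720.
Laps for period 90: 27720 / 90 = 308.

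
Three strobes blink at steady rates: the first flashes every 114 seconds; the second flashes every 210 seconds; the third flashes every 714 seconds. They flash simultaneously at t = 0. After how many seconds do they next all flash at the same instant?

67830 seconds

We need the least common multiple of the intervals.
114 = 2 × 3 × 19
210 = 2 × 3 × 5 × 7
714 = 2 × 3 × 7 × 17
LCM(114, 210, 714) = 2 × 3 × 5 × 7 × 17 × 19 = 67830.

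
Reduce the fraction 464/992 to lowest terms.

29/62

464 = 2^4 × 29
992 = 2^5 × 31
gcd(464, 992) = 2^4 = 16.
Divide numerator and denominator by 16: 464/992 = 29/62.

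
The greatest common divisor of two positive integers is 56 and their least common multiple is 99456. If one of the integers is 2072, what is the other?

2688

For two integers, gcd × lcm = product, so the other is (56 × 99456) / 2072 = 5569536 / 2072 = 2688.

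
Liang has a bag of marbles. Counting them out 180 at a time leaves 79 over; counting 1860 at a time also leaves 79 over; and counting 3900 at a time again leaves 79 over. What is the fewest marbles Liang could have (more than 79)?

N − 79 must be a common multiple of 180, 1860, and 3900.
180 = 2^2 × 3^2 × 5
1860 = 2^2 × 3 × 5 × 31
3900 = 2^2 × 3 × 5^2 × 13
LCM(180, 1860, 3900) = 2^2 × 3^2 × 5^2 × 13 × 31 = 362700.
Smallest N > 79 is LCM + 79 = 362700 + 79 = 362779.

362779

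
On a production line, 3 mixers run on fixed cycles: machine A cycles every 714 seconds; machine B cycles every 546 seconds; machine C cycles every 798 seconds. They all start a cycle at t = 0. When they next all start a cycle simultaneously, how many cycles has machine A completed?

247 cycles

They are all back at their starting positions together after one LCM of the periods.
714 = 2 × 3 × 7 × 17
546 = 2 × 3 × 7 × 13
798 = 2 × 3 × 7 × 19
LCM(714, 546, 798) = 2 × 3 × 7 × 13 × 17 × 19 = 176358.
Cycles for period 714: 176358 / 714 = 247.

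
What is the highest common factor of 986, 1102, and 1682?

986 = 2 × 17 × 29
1102 = 2 × 19 × 29
1682 = 2 × 29^2
gcd(986, 1102, 1682) = 2 × 29 = 58.

58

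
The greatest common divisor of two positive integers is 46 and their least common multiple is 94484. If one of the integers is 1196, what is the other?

3634

For two integers, gcd × lcm = product, so the other is (46 × 94484) / 1196 = 4346264 / 1196 = 3634.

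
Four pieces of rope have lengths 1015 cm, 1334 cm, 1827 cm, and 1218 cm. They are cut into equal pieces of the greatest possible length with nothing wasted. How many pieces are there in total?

Piece length = gcd(1015, 1334, 1827, 1218).
1015 = 5 × 7 × 29
1334 = 2 × 23 × 29
1827 = 3^2 × 7 × 29
1218 = 2 × 3 × 7 × 29
gcd(1015, 1334, 1827, 1218) = 29.
Total pieces = 1015/29 + 1334/29 + 1827/29 + 1218/29 = 35 + 46 + 63 + 42 = 186.

186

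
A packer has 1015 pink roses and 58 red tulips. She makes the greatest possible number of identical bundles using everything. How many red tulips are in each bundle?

Number of bundles = gcd(1015, 58).
1015 = 5 × 7 × 29
58 = 2 × 29
gcd(1015, 58) = 29.
red tulips per bundle = 58 / 29 = 2.

2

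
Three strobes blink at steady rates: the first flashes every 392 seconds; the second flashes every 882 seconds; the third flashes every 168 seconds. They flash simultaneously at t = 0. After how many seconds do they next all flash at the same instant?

They coincide at every common multiple of the periods; the first is the LCM.
392 = 2^3 × 7^2
882 = 2 × 3^2 × 7^2
168 = 2^3 × 3 × 7
LCM(392, 882, 168) = 2^3 × 3^2 × 7^2 = 3528.

3528 seconds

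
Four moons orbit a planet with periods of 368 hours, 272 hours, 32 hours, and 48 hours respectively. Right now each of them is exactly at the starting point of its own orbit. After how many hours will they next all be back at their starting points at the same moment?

They coincide at every common multiple of the periods; the first is the LCM.
368 = 2^4 × 23
272 = 2^4 × 17
32 = 2^5
48 = 2^4 × 3
LCM(368, 272, 32, 48) = 2^5 × 3 × 17 × 23 = 37536.

37536 hours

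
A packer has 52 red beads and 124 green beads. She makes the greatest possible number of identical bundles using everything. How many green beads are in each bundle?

Number of bundles = gcd(52, 124).
52 = 2^2 × 13
124 = 2^2 × 31
gcd(52, 124) = 2^2 = 4.
green beads per bundle = 124 / 4 = 31.

31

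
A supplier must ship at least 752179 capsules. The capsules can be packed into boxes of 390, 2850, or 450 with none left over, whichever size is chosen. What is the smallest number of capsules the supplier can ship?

778050

The number of capsules must be a common multiple of 390, 2850, and 450, so a multiple of their LCM.
390 = 2 × 3 × 5 × 13
2850 = 2 × 3 × 5^2 × 19
450 = 2 × 3^2 × 5^2
LCM(390, 2850, 450) = 2 × 3^2 × 5^2 × 13 × 19 = 111150.
Smallest multiple of 111150 that is ≥ 752179: ⌈752179/111150⌉ × 111150 = 7 × 111150 = 778050.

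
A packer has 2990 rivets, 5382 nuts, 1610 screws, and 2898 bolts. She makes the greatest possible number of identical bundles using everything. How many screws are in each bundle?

Number of bundles = gcd(2990, 5382, 1610, 2898).
2990 = 2 × 5 × 13 × 23
5382 = 2 × 3^2 × 13 × 23
1610 = 2 × 5 × 7 × 23
2898 = 2 × 3^2 × 7 × 23
gcd(2990, 5382, 1610, 2898) = 2 × 23 = 46.
screws per bundle = 1610 / 46 = 35.

35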